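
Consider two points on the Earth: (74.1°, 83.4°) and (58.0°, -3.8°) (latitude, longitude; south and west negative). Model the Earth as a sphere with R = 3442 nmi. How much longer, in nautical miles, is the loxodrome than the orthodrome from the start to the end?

Great circle: cos σ = sin φ₁ sin φ₂ + cos φ₁ cos φ₂ cos Δλ,  σ = 0.6047 rad → d_gc = 2081.2 nmi
Rhumb line: Δψ = -0.7194, q = Δφ/Δψ = 0.3906, d_rh = R√(Δφ²+q²Δλ²) = 2263.1 nmi
Excess = 2263.1 − 2081.2 = 181.9 ≈ 182 nmi

182 nmi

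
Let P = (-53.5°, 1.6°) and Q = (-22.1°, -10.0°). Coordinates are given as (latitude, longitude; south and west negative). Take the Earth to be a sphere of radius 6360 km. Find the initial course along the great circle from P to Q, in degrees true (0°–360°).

339.8°

θ = atan2( sin Δλ·cos φ₂ ,  cos φ₁ sin φ₂ − sin φ₁ cos φ₂ cos Δλ )
  = atan2(-0.1863, +0.5058) = 339.78°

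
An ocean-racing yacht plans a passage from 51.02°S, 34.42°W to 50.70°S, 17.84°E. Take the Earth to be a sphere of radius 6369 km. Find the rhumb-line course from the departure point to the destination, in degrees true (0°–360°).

89.4°

Meridional parts: M(φ₁)=-1.0387, M(φ₂)=-1.0298 → ΔM = +0.0088;  Δλ = +0.9121 rad
tan C = Δλ / ΔM = +103.0852 → C = 89.44°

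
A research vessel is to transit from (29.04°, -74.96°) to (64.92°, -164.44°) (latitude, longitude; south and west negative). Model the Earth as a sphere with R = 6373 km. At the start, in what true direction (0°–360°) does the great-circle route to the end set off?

N = sin Δλ·cos φ₂ = -0.4239;  D = cos φ₁ sin φ₂ − sin φ₁ cos φ₂ cos Δλ = +0.7900
initial course = atan2(N, D) = 331.78°

331.8°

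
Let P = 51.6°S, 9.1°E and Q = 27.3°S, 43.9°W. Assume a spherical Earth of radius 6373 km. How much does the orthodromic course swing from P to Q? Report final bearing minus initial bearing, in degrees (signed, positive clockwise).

Initial bearing θ₁ = atan2(sin Δλ cos φ₂, cos φ₁ sin φ₂ − sin φ₁ cos φ₂ cos Δλ) = 280.71°
Final bearing θ₂ = (initial bearing from the destination back to the start) + 180° = 316.62°
Δθ = θ₂ − θ₁ = +35.9°

+35.9°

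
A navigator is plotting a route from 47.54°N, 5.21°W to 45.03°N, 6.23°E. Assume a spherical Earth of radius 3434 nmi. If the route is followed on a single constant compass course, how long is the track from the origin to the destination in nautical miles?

497 nmi

Rhumb course C = atan2(Δλ, Δψ) with Δψ = ln[tan(π/4+φ₂/2)/tan(π/4+φ₁/2)] = -0.0634, Δλ = +0.1997 → C = 107.62°
d = R·|Δφ| / |cos C| = 3434·0.04381 / 0.30267 = 497 nmi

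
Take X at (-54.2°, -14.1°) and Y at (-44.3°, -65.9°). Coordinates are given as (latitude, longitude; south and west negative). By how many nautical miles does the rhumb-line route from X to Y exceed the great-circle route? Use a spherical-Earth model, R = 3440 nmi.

Great circle: cos σ = sin φ₁ sin φ₂ + cos φ₁ cos φ₂ cos Δλ,  σ = 0.6000 rad → d_gc = 2063.9 nmi
Rhumb line: Δψ = +0.2659, q = Δφ/Δψ = 0.6497, d_rh = R√(Δφ²+q²Δλ²) = 2106.3 nmi
Excess = 2106.3 − 2063.9 = 42.4 ≈ 42 nmi

42 nmi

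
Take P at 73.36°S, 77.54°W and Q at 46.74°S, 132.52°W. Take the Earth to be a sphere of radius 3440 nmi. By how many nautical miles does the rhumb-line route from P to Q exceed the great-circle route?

Great circle: cos σ = sin φ₁ sin φ₂ + cos φ₁ cos φ₂ cos Δλ,  σ = 0.6260 rad → d_gc = 2153.5 nmi
Rhumb line: Δψ = +0.9975, q = Δφ/Δψ = 0.4658, d_rh = R√(Δφ²+q²Δλ²) = 2217.7 nmi
Excess = 2217.7 − 2153.5 = 64.2 ≈ 64 nmi

64 nmi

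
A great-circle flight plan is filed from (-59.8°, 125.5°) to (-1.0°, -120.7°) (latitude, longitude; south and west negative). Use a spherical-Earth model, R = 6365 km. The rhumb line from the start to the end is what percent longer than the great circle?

6.9%

Great circle: σ = 1.7598 rad → d_gc = Rσ = 11201.1 km
Rhumb: Δφ = +1.0263, Δλ = +1.9862, Δψ = +1.2925, q = Δφ/Δψ = 0.7940 → d_rh = R√(Δφ²+q²Δλ²) = 11975.8 km
Excess = (11975.8 − 11201.1) / 11201.1 = 774.7 / 11201.1 = 6.92% ≈ 6.9%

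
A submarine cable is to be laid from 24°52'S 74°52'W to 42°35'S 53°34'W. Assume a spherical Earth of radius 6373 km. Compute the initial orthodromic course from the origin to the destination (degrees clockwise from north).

θ = atan2( sin Δλ·cos φ₂ ,  cos φ₁ sin φ₂ − sin φ₁ cos φ₂ cos Δλ )
  = atan2(+0.2675, -0.3255) = 140.59°

140.6°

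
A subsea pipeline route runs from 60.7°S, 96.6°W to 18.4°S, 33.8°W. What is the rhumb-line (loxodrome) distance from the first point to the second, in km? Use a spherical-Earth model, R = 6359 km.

Δψ = ln[tan(π/4+φ₂/2)/tan(π/4+φ₁/2)] = +1.0148;  Δφ = +0.7383 rad,  Δλ = +1.0961 rad
q = Δφ/Δψ = 0.7275
d = R·√(Δφ² + q²Δλ²) = 6359·1.08666 = 6910 km

6910 km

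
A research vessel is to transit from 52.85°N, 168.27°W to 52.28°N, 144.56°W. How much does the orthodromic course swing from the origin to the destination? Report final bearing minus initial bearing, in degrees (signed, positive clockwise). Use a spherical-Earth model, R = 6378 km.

+18.9°

At departure: θ₁ = atan2(sin Δλ cos φ₂, cos φ₁ sin φ₂ − sin φ₁ cos φ₂ cos Δλ) = 82.77°
At arrival: θ₂ = atan2(sin Δλ cos φ₁, −cos φ₂ sin φ₁ + sin φ₂ cos φ₁ cos Δλ) = 101.70°
Δθ = θ₂ − θ₁ = +18.9°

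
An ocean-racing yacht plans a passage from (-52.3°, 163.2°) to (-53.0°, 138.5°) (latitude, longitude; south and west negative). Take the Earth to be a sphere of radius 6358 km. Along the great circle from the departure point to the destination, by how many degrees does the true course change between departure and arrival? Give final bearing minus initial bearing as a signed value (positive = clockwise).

Initial bearing θ₁ = atan2(sin Δλ cos φ₂, cos φ₁ sin φ₂ − sin φ₁ cos φ₂ cos Δλ) = 257.49°
Final bearing θ₂ = (initial bearing from the destination back to the start) + 180° = 277.24°
Δθ = θ₂ − θ₁ = +19.7°

+19.7°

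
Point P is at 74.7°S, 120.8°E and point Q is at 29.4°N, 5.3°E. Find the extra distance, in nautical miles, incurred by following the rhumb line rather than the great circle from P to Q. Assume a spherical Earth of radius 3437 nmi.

473 nmi

Great circle: cos σ = sin φ₁ sin φ₂ + cos φ₁ cos φ₂ cos Δλ,  σ = 2.1803 rad → d_gc = 7493.8 nmi
Rhumb line: Δψ = +2.5448, q = Δφ/Δψ = 0.7140, d_rh = R√(Δφ²+q²Δλ²) = 7966.5 nmi
Excess = 7966.5 − 7493.8 = 472.7 ≈ 473 nmi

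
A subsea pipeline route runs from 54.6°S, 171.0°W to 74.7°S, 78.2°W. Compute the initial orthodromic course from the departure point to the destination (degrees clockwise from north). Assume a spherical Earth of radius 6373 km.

155.2°

θ = atan2( sin Δλ·cos φ₂ ,  cos φ₁ sin φ₂ − sin φ₁ cos φ₂ cos Δλ )
  = atan2(+0.2636, -0.5693) = 155.16°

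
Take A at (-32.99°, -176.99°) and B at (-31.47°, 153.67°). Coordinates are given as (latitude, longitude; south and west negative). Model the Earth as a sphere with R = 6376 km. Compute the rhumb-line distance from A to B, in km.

2767 km

Rhumb course C = atan2(Δλ, Δψ) with Δψ = ln[tan(π/4+φ₂/2)/tan(π/4+φ₁/2)] = +0.0314, Δλ = -0.5121 → C = 273.50°
d = R·|Δφ| / |cos C| = 6376·0.02653 / 0.06113 = 2767 km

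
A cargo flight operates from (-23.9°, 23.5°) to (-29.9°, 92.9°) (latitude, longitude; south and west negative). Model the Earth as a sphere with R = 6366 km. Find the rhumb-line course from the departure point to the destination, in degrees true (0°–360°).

95.5°

Δψ = ln[tan(π/4+φ₂/2)/tan(π/4+φ₁/2)] = -0.1175
Δλ = +1.2113 rad (taken the short way round)
course = atan2(Δλ, Δψ) = 95.54°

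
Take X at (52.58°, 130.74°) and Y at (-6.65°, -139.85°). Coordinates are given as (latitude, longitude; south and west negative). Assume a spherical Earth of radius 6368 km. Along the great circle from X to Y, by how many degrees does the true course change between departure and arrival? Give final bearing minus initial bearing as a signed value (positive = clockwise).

+47.9°

Initial bearing θ₁ = atan2(sin Δλ cos φ₂, cos φ₁ sin φ₂ − sin φ₁ cos φ₂ cos Δλ) = 94.52°
Final bearing θ₂ = (initial bearing from the destination back to the start) + 180° = 142.42°
Δθ = θ₂ − θ₁ = +47.9°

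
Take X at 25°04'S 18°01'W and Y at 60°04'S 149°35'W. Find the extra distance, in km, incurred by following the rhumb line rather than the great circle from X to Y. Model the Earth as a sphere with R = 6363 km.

Great circle: cos σ = sin φ₁ sin φ₂ + cos φ₁ cos φ₂ cos Δλ,  σ = 1.5035 rad → d_gc = 9566.7 km
Rhumb line: Δψ = -0.8671, q = Δφ/Δψ = 0.7045, d_rh = R√(Δφ²+q²Δλ²) = 11002.6 km
Excess = 11002.6 − 9566.7 = 1435.9 ≈ 1436 km

1436 km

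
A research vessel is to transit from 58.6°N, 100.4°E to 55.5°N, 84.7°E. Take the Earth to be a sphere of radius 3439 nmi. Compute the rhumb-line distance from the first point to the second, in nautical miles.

545 nmi

Rhumb course C = atan2(Δλ, Δψ) with Δψ = ln[tan(π/4+φ₂/2)/tan(π/4+φ₁/2)] = -0.0995, Δλ = -0.2740 → C = 250.03°
d = R·|Δφ| / |cos C| = 3439·0.05411 / 0.34145 = 545 nmi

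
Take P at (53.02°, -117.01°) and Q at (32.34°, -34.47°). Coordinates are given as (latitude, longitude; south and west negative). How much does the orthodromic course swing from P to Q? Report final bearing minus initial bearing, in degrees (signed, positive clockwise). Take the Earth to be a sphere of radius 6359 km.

Initial bearing θ₁ = atan2(sin Δλ cos φ₂, cos φ₁ sin φ₂ − sin φ₁ cos φ₂ cos Δλ) = 74.38°
Final bearing θ₂ = (initial bearing from the destination back to the start) + 180° = 136.71°
Δθ = θ₂ − θ₁ = +62.3°

+62.3°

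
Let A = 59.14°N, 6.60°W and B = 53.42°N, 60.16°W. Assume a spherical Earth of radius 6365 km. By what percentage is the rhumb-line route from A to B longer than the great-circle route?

Great circle: σ = 0.5138 rad → d_gc = Rσ = 3270.0 km
Rhumb: Δφ = -0.0998, Δλ = -0.9348, Δψ = -0.1802, q = Δφ/Δψ = 0.5539 → d_rh = R√(Δφ²+q²Δλ²) = 3356.2 km
Excess = (3356.2 − 3270.0) / 3270.0 = 86.2 / 3270.0 = 2.64% ≈ 2.6%

2.6%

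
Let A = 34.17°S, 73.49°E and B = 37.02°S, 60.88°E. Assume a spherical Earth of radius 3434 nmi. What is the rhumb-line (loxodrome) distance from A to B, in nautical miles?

638 nmi

Δψ = ln[tan(π/4+φ₂/2)/tan(π/4+φ₁/2)] = -0.0612;  Δφ = -0.0497 rad,  Δλ = -0.2201 rad
q = Δφ/Δψ = 0.8130
d = R·√(Δφ² + q²Δλ²) = 3434·0.18571 = 638 nmi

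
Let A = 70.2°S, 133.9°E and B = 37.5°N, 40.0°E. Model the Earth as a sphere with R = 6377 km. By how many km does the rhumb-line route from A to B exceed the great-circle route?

367 km

Great circle: cos σ = sin φ₁ sin φ₂ + cos φ₁ cos φ₂ cos Δλ,  σ = 2.2032 rad → d_gc = 14049.5 km
Rhumb line: Δψ = +2.4526, q = Δφ/Δψ = 0.7664, d_rh = R√(Δφ²+q²Δλ²) = 14416.8 km
Excess = 14416.8 − 14049.5 = 367.3 ≈ 367 km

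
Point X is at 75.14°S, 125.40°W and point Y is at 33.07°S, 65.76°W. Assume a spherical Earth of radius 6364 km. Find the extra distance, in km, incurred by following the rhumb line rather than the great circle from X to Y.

177 km

Great circle: cos σ = sin φ₁ sin φ₂ + cos φ₁ cos φ₂ cos Δλ,  σ = 0.8814 rad → d_gc = 5609.5 km
Rhumb line: Δψ = +1.4249, q = Δφ/Δψ = 0.5153, d_rh = R√(Δφ²+q²Δλ²) = 5786.9 km
Excess = 5786.9 − 5609.5 = 177.4 ≈ 177 km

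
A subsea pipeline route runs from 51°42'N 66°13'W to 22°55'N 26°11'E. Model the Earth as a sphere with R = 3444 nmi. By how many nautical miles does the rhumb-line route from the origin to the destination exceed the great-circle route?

Great circle: cos σ = sin φ₁ sin φ₂ + cos φ₁ cos φ₂ cos Δλ,  σ = 1.2853 rad → d_gc = 4426.4 nmi
Rhumb line: Δψ = -0.6466, q = Δφ/Δψ = 0.7769, d_rh = R√(Δφ²+q²Δλ²) = 4649.1 nmi
Excess = 4649.1 − 4426.4 = 222.7 ≈ 223 nmi

223 nmi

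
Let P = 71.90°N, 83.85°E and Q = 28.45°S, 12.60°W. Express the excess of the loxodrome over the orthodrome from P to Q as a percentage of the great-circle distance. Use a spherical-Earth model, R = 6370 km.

3.7%

Great circle: σ = 2.0754 rad → d_gc = Rσ = 13220.6 km
Rhumb: Δφ = -1.7514, Δλ = -1.6834, Δψ = -2.3554, q = Δφ/Δψ = 0.7436 → d_rh = R√(Δφ²+q²Δλ²) = 13713.0 km
Excess = (13713.0 − 13220.6) / 13220.6 = 492.4 / 13220.6 = 3.72% ≈ 3.7%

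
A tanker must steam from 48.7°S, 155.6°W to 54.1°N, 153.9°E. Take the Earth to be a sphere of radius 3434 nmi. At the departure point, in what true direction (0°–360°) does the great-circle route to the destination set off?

331.0°

N = sin Δλ·cos φ₂ = -0.4525;  D = cos φ₁ sin φ₂ − sin φ₁ cos φ₂ cos Δλ = +0.8148
initial course = atan2(N, D) = 330.96°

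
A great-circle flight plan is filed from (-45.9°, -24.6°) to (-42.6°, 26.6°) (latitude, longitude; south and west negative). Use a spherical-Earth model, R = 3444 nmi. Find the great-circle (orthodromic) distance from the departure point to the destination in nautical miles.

Haversine: a = sin²(Δφ/2)+cos φ₁ cos φ₂ sin²(Δλ/2) = 0.09647;  σ = 2·atan2(√a,√(1−a))
σ = 36.190° → d = Rσ = 3444·0.63163 = 2175 nmi

2175 nmi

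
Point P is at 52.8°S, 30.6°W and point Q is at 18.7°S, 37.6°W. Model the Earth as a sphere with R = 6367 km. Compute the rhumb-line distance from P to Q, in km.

Rhumb course C = atan2(Δλ, Δψ) with Δψ = ln[tan(π/4+φ₂/2)/tan(π/4+φ₁/2)] = +0.7567, Δλ = -0.1222 → C = 350.83°
d = R·|Δφ| / |cos C| = 6367·0.59516 / 0.98722 = 3838 km

3838 km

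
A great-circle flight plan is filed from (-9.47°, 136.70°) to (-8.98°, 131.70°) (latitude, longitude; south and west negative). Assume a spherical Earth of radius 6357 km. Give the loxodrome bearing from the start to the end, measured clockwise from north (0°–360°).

Δψ = ln[tan(π/4+φ₂/2)/tan(π/4+φ₁/2)] = +0.0087
Δλ = -0.0873 rad (taken the short way round)
course = atan2(Δλ, Δψ) = 275.67°

275.7°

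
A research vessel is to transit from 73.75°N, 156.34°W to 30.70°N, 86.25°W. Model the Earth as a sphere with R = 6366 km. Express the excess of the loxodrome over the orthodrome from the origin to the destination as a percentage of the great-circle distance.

4.3%

Great circle: σ = 0.9618 rad → d_gc = Rσ = 6122.5 km
Rhumb: Δφ = -0.7514, Δλ = +1.2233, Δψ = -1.3831, q = Δφ/Δψ = 0.5433 → d_rh = R√(Δφ²+q²Δλ²) = 6385.7 km
Excess = (6385.7 − 6122.5) / 6122.5 = 263.2 / 6122.5 = 4.30% ≈ 4.3%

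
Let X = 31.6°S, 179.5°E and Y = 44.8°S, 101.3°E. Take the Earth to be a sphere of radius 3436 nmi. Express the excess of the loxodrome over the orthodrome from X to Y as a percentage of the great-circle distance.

3.4%

Great circle: σ = 1.0555 rad → d_gc = Rσ = 3626.6 nmi
Rhumb: Δφ = -0.2304, Δλ = -1.3648, Δψ = -0.2946, q = Δφ/Δψ = 0.7819 → d_rh = R√(Δφ²+q²Δλ²) = 3751.5 nmi
Excess = (3751.5 − 3626.6) / 3626.6 = 124.9 / 3626.6 = 3.44% ≈ 3.4%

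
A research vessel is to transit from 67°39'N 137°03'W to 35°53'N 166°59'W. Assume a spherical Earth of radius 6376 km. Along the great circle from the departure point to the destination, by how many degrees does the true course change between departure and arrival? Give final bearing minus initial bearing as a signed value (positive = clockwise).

Initial bearing θ₁ = atan2(sin Δλ cos φ₂, cos φ₁ sin φ₂ − sin φ₁ cos φ₂ cos Δλ) = 223.47°
Final bearing θ₂ = (initial bearing from the destination back to the start) + 180° = 198.84°
Δθ = θ₂ − θ₁ = -24.6°

-24.6°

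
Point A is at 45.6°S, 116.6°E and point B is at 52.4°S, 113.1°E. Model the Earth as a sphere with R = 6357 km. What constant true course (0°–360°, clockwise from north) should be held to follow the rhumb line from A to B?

Meridional parts: M(φ₁)=-0.8963, M(φ₂)=-1.0776 → ΔM = -0.1813;  Δλ = -0.0611 rad
tan C = Δλ / ΔM = +0.3370 → C = 198.62°

198.6°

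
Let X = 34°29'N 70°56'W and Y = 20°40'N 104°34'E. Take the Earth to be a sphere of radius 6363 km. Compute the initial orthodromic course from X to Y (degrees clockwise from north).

N = sin Δλ·cos φ₂ = +0.0734;  D = cos φ₁ sin φ₂ − sin φ₁ cos φ₂ cos Δλ = +0.8190
initial course = atan2(N, D) = 5.12°

5.1°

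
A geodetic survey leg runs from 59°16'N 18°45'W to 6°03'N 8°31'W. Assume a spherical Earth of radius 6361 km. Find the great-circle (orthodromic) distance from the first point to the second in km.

Haversine: a = sin²(Δφ/2)+cos φ₁ cos φ₂ sin²(Δλ/2) = 0.20465;  σ = 2·atan2(√a,√(1−a))
σ = 53.793° → d = Rσ = 6361·0.93886 = 5972 km

5972 km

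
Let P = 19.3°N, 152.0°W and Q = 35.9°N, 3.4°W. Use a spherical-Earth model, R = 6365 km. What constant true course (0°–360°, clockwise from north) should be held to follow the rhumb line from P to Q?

Δψ = ln[tan(π/4+φ₂/2)/tan(π/4+φ₁/2)] = +0.3287
Δλ = +2.5936 rad (taken the short way round)
course = atan2(Δλ, Δψ) = 82.78°

82.8°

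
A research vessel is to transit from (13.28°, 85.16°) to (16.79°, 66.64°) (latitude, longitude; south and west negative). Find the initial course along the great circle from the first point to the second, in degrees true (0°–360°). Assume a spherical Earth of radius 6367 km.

283.4°

N = sin Δλ·cos φ₂ = -0.3041;  D = cos φ₁ sin φ₂ − sin φ₁ cos φ₂ cos Δλ = +0.0726
initial course = atan2(N, D) = 283.43°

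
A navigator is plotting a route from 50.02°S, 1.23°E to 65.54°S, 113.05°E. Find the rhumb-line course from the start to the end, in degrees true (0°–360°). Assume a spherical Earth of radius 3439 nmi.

104.9°

Meridional parts: M(φ₁)=-1.0112, M(φ₂)=-1.5290 → ΔM = -0.5178;  Δλ = +1.9516 rad
tan C = Δλ / ΔM = -3.7694 → C = 104.86°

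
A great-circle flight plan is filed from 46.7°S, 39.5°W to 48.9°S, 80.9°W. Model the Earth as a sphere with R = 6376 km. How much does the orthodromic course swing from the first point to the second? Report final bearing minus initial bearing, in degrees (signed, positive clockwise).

+31.3°

Initial bearing θ₁ = atan2(sin Δλ cos φ₂, cos φ₁ sin φ₂ − sin φ₁ cos φ₂ cos Δλ) = 250.03°
Final bearing θ₂ = (initial bearing from the destination back to the start) + 180° = 281.32°
Δθ = θ₂ − θ₁ = +31.3°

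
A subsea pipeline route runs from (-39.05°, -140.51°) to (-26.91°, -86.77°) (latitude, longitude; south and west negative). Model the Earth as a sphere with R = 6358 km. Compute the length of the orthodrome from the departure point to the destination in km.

cos σ = sin φ₁ sin φ₂ + cos φ₁ cos φ₂ cos Δλ
      = sin(-39.05°)sin(-26.91°) + cos(-39.05°)cos(-26.91°)cos(53.74°) = 0.6947
σ = 45.996° → d = Rσ = 6358·0.80277 = 5104 km

5104 km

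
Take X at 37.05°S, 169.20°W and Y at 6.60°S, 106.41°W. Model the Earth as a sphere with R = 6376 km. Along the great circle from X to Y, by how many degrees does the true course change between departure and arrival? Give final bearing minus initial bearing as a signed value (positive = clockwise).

-26.5°

Initial bearing θ₁ = atan2(sin Δλ cos φ₂, cos φ₁ sin φ₂ − sin φ₁ cos φ₂ cos Δλ) = 78.36°
Final bearing θ₂ = (initial bearing from the destination back to the start) + 180° = 51.90°
Δθ = θ₂ − θ₁ = -26.5°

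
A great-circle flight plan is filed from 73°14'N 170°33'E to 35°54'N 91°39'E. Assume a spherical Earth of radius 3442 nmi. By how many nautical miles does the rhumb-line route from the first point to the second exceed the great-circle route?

Great circle: cos σ = sin φ₁ sin φ₂ + cos φ₁ cos φ₂ cos Δλ,  σ = 0.9192 rad → d_gc = 3164.0 nmi
Rhumb line: Δψ = -1.2427, q = Δφ/Δψ = 0.5243, d_rh = R√(Δφ²+q²Δλ²) = 3347.6 nmi
Excess = 3347.6 − 3164.0 = 183.6 ≈ 184 nmi

184 nmi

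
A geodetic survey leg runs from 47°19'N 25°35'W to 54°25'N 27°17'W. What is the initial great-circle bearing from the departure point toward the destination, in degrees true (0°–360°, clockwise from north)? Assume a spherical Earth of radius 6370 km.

352.1°

θ = atan2( sin Δλ·cos φ₂ ,  cos φ₁ sin φ₂ − sin φ₁ cos φ₂ cos Δλ )
  = atan2(-0.0173, +0.1238) = 352.06°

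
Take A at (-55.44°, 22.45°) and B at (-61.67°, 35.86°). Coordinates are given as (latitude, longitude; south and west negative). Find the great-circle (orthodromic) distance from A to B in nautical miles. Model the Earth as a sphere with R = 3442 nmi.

Haversine: a = sin²(Δφ/2)+cos φ₁ cos φ₂ sin²(Δλ/2) = 0.00662;  σ = 2·atan2(√a,√(1−a))
σ = 9.336° → d = Rσ = 3442·0.16294 = 561 nmi

561 nmi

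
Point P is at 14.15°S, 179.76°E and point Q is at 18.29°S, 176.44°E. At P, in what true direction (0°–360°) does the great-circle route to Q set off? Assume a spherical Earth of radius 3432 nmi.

217.1°

θ = atan2( sin Δλ·cos φ₂ ,  cos φ₁ sin φ₂ − sin φ₁ cos φ₂ cos Δλ )
  = atan2(-0.0550, -0.0726) = 217.15°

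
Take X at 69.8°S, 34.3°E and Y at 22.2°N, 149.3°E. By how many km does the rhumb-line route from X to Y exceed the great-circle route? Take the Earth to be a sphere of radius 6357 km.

809 km

Great circle: cos σ = sin φ₁ sin φ₂ + cos φ₁ cos φ₂ cos Δλ,  σ = 2.0826 rad → d_gc = 13238.8 km
Rhumb line: Δψ = +2.1228, q = Δφ/Δψ = 0.7564, d_rh = R√(Δφ²+q²Δλ²) = 14047.7 km
Excess = 14047.7 − 13238.8 = 808.9 ≈ 809 km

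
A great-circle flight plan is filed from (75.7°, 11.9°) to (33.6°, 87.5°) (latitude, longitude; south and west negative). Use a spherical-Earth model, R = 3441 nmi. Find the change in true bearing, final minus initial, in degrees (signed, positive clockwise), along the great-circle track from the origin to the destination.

+68.3°

At departure: θ₁ = atan2(sin Δλ cos φ₂, cos φ₁ sin φ₂ − sin φ₁ cos φ₂ cos Δλ) = 94.54°
At arrival: θ₂ = atan2(sin Δλ cos φ₁, −cos φ₂ sin φ₁ + sin φ₂ cos φ₁ cos Δλ) = 162.81°
Δθ = θ₂ − θ₁ = +68.3°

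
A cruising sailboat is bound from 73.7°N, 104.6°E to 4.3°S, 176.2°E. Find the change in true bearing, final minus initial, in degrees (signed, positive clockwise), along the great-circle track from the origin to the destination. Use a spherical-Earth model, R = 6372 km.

+55.7°

Initial bearing θ₁ = atan2(sin Δλ cos φ₂, cos φ₁ sin φ₂ − sin φ₁ cos φ₂ cos Δλ) = 108.86°
Final bearing θ₂ = (initial bearing from the destination back to the start) + 180° = 164.55°
Δθ = θ₂ − θ₁ = +55.7°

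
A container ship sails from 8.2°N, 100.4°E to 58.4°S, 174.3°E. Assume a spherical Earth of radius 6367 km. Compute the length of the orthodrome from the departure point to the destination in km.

Haversine: a = sin²(Δφ/2)+cos φ₁ cos φ₂ sin²(Δλ/2) = 0.48883;  σ = 2·atan2(√a,√(1−a))
σ = 88.720° → d = Rσ = 6367·1.54845 = 9859 km

9859 km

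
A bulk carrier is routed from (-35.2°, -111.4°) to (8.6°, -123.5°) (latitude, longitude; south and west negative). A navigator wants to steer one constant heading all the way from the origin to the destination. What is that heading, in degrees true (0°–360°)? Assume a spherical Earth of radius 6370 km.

345.3°

Meridional parts: M(φ₁)=-0.6571, M(φ₂)=+0.1507 → ΔM = +0.8078;  Δλ = -0.2112 rad
tan C = Δλ / ΔM = -0.2614 → C = 345.35°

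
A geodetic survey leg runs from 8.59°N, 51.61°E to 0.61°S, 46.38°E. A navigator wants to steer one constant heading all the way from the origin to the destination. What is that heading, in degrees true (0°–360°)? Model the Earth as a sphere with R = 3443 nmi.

Meridional parts: M(φ₁)=+0.1505, M(φ₂)=-0.0106 → ΔM = -0.1611;  Δλ = -0.0913 rad
tan C = Δλ / ΔM = +0.5665 → C = 209.53°

209.5°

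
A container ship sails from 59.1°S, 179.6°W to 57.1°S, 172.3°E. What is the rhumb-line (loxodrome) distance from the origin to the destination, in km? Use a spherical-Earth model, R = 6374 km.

525 km

Δψ = ln[tan(π/4+φ₂/2)/tan(π/4+φ₁/2)] = +0.0661;  Δφ = +0.0349 rad,  Δλ = -0.1414 rad
q = Δφ/Δψ = 0.5283
d = R·√(Δφ² + q²Δλ²) = 6374·0.08244 = 525 km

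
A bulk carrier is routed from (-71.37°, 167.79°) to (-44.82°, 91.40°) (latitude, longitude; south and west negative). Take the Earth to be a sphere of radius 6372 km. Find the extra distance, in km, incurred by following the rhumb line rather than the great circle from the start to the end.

Great circle: cos σ = sin φ₁ sin φ₂ + cos φ₁ cos φ₂ cos Δλ,  σ = 0.7652 rad → d_gc = 4875.63 km
Rhumb line: Δψ = +0.9308, q = Δφ/Δψ = 0.4978, d_rh = R√(Δφ²+q²Δλ²) = 5158.10 km
Excess = 5158.10 − 4875.63 = 282.47 ≈ 282 km

282 km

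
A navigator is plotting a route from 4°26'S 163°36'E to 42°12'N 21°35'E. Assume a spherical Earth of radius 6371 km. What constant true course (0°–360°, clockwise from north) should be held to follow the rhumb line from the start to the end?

Meridional parts: M(φ₁)=-0.0775, M(φ₂)=+0.8139 → ΔM = +0.8913;  Δλ = -2.4787 rad
tan C = Δλ / ΔM = -2.7809 → C = 289.78°

289.8°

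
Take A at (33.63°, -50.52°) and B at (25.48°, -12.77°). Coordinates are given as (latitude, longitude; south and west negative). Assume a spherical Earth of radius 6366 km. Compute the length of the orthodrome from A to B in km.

3737 km

Haversine: a = sin²(Δφ/2)+cos φ₁ cos φ₂ sin²(Δλ/2) = 0.08371;  σ = 2·atan2(√a,√(1−a))
σ = 33.636° → d = Rσ = 6366·0.58706 = 3737 km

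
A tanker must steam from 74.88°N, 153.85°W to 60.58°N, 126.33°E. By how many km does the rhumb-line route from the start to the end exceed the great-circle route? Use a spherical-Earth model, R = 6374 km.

Great circle: cos σ = sin φ₁ sin φ₂ + cos φ₁ cos φ₂ cos Δλ,  σ = 0.5286 rad → d_gc = 3369.05 km
Rhumb line: Δψ = -0.6821, q = Δφ/Δψ = 0.3659, d_rh = R√(Δφ²+q²Δλ²) = 3617.48 km
Excess = 3617.48 − 3369.05 = 248.43 ≈ 248 km

248 km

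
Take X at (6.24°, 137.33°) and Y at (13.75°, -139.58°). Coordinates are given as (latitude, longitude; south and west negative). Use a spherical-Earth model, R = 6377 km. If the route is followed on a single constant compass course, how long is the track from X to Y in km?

Δψ = ln[tan(π/4+φ₂/2)/tan(π/4+φ₁/2)] = +0.1332;  Δφ = +0.1311 rad,  Δλ = +1.4502 rad
q = Δφ/Δψ = 0.9841
d = R·√(Δφ² + q²Δλ²) = 6377·1.43310 = 9139 km

9139 km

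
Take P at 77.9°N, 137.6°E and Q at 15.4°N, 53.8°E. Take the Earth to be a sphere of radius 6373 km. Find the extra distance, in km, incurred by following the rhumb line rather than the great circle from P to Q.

Great circle: cos σ = sin φ₁ sin φ₂ + cos φ₁ cos φ₂ cos Δλ,  σ = 1.2855 rad → d_gc = 8192.22 km
Rhumb line: Δψ = -1.9724, q = Δφ/Δψ = 0.5531, d_rh = R√(Δφ²+q²Δλ²) = 8654.67 km
Excess = 8654.67 − 8192.22 = 462.45 ≈ 462 km

462 km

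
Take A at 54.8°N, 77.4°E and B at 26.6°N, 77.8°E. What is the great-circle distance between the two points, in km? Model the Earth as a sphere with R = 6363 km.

3132 km

Haversine: a = sin²(Δφ/2)+cos φ₁ cos φ₂ sin²(Δλ/2) = 0.05935;  σ = 2·atan2(√a,√(1−a))
σ = 28.202° → d = Rσ = 6363·0.49221 = 3132 km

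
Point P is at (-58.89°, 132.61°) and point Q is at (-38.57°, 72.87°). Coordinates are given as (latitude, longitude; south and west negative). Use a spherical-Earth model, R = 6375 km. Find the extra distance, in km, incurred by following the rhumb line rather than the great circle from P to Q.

131 km

Great circle: cos σ = sin φ₁ sin φ₂ + cos φ₁ cos φ₂ cos Δλ,  σ = 0.7416 rad → d_gc = 4727.88 km
Rhumb line: Δψ = +0.5482, q = Δφ/Δψ = 0.6470, d_rh = R√(Δφ²+q²Δλ²) = 4858.42 km
Excess = 4858.42 − 4727.88 = 130.54 ≈ 131 km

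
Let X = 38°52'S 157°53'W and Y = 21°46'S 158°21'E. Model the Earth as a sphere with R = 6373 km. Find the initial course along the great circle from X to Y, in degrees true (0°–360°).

θ = atan2( sin Δλ·cos φ₂ ,  cos φ₁ sin φ₂ − sin φ₁ cos φ₂ cos Δλ )
  = atan2(-0.6424, +0.1321) = 281.62°

281.6°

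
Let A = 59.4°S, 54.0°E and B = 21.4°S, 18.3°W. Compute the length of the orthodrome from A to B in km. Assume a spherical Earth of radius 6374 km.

6979 km

Haversine: a = sin²(Δφ/2)+cos φ₁ cos φ₂ sin²(Δλ/2) = 0.27092;  σ = 2·atan2(√a,√(1−a))
σ = 62.732° → d = Rσ = 6374·1.09487 = 6979 km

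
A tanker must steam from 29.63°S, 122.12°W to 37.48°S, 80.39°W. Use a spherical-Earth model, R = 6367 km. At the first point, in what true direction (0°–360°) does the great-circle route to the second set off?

114.1°

θ = atan2( sin Δλ·cos φ₂ ,  cos φ₁ sin φ₂ − sin φ₁ cos φ₂ cos Δλ )
  = atan2(+0.5282, -0.2361) = 114.09°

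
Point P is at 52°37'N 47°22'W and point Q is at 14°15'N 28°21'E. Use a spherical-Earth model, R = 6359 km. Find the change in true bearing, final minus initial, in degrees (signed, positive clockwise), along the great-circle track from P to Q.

At departure: θ₁ = atan2(sin Δλ cos φ₂, cos φ₁ sin φ₂ − sin φ₁ cos φ₂ cos Δλ) = 92.47°
At arrival: θ₂ = atan2(sin Δλ cos φ₁, −cos φ₂ sin φ₁ + sin φ₂ cos φ₁ cos Δλ) = 141.26°
Δθ = θ₂ − θ₁ = +48.8°

+48.8°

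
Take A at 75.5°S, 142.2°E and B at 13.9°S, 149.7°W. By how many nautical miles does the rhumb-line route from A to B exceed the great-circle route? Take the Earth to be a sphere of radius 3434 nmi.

Great circle: cos σ = sin φ₁ sin φ₂ + cos φ₁ cos φ₂ cos Δλ,  σ = 1.2417 rad → d_gc = 4263.8 nmi
Rhumb line: Δψ = +1.8169, q = Δφ/Δψ = 0.5918, d_rh = R√(Δφ²+q²Δλ²) = 4411.8 nmi
Excess = 4411.8 − 4263.8 = 148.0 ≈ 148 nmi

148 nmi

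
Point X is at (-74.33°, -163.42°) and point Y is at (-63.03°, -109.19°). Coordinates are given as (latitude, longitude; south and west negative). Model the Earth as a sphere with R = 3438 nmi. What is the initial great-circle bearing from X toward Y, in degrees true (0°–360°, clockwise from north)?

N = sin Δλ·cos φ₂ = +0.3680;  D = cos φ₁ sin φ₂ − sin φ₁ cos φ₂ cos Δλ = +0.0145
initial course = atan2(N, D) = 87.74°

87.7°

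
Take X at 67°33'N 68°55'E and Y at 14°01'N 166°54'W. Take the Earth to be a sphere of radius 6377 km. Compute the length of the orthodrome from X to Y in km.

cos σ = sin φ₁ sin φ₂ + cos φ₁ cos φ₂ cos Δλ
      = sin(67.55°)sin(14.02°) + cos(67.55°)cos(14.02°)cos(124.18°) = 0.0157
σ = 89.101° → d = Rσ = 6377·1.55511 = 9917 km

9917 km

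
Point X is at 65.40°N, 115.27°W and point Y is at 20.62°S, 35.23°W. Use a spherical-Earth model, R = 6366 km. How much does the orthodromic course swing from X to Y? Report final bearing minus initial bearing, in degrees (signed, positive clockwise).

+47.2°

Initial bearing θ₁ = atan2(sin Δλ cos φ₂, cos φ₁ sin φ₂ − sin φ₁ cos φ₂ cos Δλ) = 107.68°
Final bearing θ₂ = (initial bearing from the destination back to the start) + 180° = 154.93°
Δθ = θ₂ − θ₁ = +47.2°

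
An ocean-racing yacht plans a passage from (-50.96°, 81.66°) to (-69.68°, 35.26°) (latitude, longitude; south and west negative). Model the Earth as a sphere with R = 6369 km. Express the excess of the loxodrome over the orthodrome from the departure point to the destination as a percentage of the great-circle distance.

Great circle: σ = 0.4966 rad → d_gc = Rσ = 3162.8 km
Rhumb: Δφ = -0.3267, Δλ = -0.8098, Δψ = -0.6822, q = Δφ/Δψ = 0.4789 → d_rh = R√(Δφ²+q²Δλ²) = 3229.9 km
Excess = (3229.9 − 3162.8) / 3162.8 = 67.1 / 3162.8 = 2.12% ≈ 2.1%

2.1%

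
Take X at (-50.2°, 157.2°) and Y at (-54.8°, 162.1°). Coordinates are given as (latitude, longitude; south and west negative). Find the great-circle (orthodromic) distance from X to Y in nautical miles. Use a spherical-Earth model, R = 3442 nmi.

329 nmi

cos σ = sin φ₁ sin φ₂ + cos φ₁ cos φ₂ cos Δλ
      = sin(-50.20°)sin(-54.80°) + cos(-50.20°)cos(-54.80°)cos(4.90°) = 0.9954
σ = 5.480° → d = Rσ = 3442·0.09564 = 329 nmi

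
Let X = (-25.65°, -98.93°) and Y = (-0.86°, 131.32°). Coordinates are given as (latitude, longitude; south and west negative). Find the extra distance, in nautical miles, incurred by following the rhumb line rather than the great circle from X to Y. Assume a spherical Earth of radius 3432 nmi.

Great circle: cos σ = sin φ₁ sin φ₂ + cos φ₁ cos φ₂ cos Δλ,  σ = 2.1771 rad → d_gc = 7471.9 nmi
Rhumb line: Δψ = +0.4484, q = Δφ/Δψ = 0.9649, d_rh = R√(Δφ²+q²Δλ²) = 7644.6 nmi
Excess = 7644.6 − 7471.9 = 172.7 ≈ 173 nmi

173 nmi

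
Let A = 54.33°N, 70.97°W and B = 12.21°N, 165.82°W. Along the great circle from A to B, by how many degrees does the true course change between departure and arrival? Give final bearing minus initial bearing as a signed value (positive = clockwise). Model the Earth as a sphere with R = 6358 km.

-65.2°

At departure: θ₁ = atan2(sin Δλ cos φ₂, cos φ₁ sin φ₂ − sin φ₁ cos φ₂ cos Δλ) = 281.07°
At arrival: θ₂ = atan2(sin Δλ cos φ₁, −cos φ₂ sin φ₁ + sin φ₂ cos φ₁ cos Δλ) = 215.84°
Δθ = θ₂ − θ₁ = -65.2°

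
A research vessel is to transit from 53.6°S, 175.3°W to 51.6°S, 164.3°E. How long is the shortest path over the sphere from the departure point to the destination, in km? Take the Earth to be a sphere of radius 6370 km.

Haversine: a = sin²(Δφ/2)+cos φ₁ cos φ₂ sin²(Δλ/2) = 0.01186;  σ = 2·atan2(√a,√(1−a))
σ = 12.506° → d = Rσ = 6370·0.21827 = 1390 km

1390 km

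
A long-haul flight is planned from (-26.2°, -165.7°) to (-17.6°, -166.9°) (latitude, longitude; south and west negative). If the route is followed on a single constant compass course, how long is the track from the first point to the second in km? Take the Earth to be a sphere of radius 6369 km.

964 km

Δψ = ln[tan(π/4+φ₂/2)/tan(π/4+φ₁/2)] = +0.1620;  Δφ = +0.1501 rad,  Δλ = -0.0209 rad
q = Δφ/Δψ = 0.9267
d = R·√(Δφ² + q²Δλ²) = 6369·0.15135 = 964 km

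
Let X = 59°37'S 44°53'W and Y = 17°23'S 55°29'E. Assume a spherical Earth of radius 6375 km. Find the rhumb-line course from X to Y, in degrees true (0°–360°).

Δψ = ln[tan(π/4+φ₂/2)/tan(π/4+φ₁/2)] = +0.9955
Δλ = +1.7517 rad (taken the short way round)
course = atan2(Δλ, Δψ) = 60.39°

60.4°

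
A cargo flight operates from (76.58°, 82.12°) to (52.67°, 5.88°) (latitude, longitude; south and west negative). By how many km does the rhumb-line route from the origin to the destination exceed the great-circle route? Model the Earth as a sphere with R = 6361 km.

254 km

Great circle: cos σ = sin φ₁ sin φ₂ + cos φ₁ cos φ₂ cos Δλ,  σ = 0.6319 rad → d_gc = 4019.4 km
Rhumb line: Δψ = -1.0547, q = Δφ/Δψ = 0.3956, d_rh = R√(Δφ²+q²Δλ²) = 4273.3 km
Excess = 4273.3 − 4019.4 = 253.9 ≈ 254 km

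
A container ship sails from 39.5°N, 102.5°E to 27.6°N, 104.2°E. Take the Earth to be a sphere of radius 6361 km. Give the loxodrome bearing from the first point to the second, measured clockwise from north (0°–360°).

173.2°

Δψ = ln[tan(π/4+φ₂/2)/tan(π/4+φ₁/2)] = -0.2501
Δλ = +0.0297 rad (taken the short way round)
course = atan2(Δλ, Δψ) = 173.23°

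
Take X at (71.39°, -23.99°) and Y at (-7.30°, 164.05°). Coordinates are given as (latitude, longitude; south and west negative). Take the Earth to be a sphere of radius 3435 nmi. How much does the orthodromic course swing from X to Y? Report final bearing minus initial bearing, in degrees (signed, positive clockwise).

Initial bearing θ₁ = atan2(sin Δλ cos φ₂, cos φ₁ sin φ₂ − sin φ₁ cos φ₂ cos Δλ) = 351.14°
Final bearing θ₂ = (initial bearing from the destination back to the start) + 180° = 182.84°
Δθ = θ₂ − θ₁ = -168.3°

-168.3°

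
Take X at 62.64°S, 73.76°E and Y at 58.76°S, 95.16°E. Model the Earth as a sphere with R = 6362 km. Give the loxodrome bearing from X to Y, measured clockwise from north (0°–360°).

69.6°

Δψ = ln[tan(π/4+φ₂/2)/tan(π/4+φ₁/2)] = +0.1386
Δλ = +0.3735 rad (taken the short way round)
course = atan2(Δλ, Δψ) = 69.64°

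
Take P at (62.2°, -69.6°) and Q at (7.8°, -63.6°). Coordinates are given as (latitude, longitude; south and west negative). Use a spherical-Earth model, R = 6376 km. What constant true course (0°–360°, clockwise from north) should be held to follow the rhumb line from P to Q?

175.2°

Δψ = ln[tan(π/4+φ₂/2)/tan(π/4+φ₁/2)] = -1.2599
Δλ = +0.1047 rad (taken the short way round)
course = atan2(Δλ, Δψ) = 175.25°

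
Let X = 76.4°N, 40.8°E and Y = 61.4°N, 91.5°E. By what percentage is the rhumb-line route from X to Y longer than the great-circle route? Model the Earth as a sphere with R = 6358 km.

2.9%

Great circle: σ = 0.3907 rad → d_gc = Rσ = 2483.8 km
Rhumb: Δφ = -0.2618, Δλ = +0.8849, Δψ = -0.7597, q = Δφ/Δψ = 0.3446 → d_rh = R√(Δφ²+q²Δλ²) = 2555.3 km
Excess = (2555.3 − 2483.8) / 2483.8 = 71.5 / 2483.8 = 2.88% ≈ 2.9%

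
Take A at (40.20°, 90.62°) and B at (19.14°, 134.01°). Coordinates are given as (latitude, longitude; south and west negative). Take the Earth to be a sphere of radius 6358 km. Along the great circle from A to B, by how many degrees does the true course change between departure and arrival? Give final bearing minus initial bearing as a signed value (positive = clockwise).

Initial bearing θ₁ = atan2(sin Δλ cos φ₂, cos φ₁ sin φ₂ − sin φ₁ cos φ₂ cos Δλ) = 106.54°
Final bearing θ₂ = (initial bearing from the destination back to the start) + 180° = 129.19°
Δθ = θ₂ − θ₁ = +22.7°

+22.7°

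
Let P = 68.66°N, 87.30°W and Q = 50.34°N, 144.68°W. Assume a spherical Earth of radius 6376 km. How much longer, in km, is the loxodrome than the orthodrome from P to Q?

118 km

Great circle: cos σ = sin φ₁ sin φ₂ + cos φ₁ cos φ₂ cos Δλ,  σ = 0.5693 rad → d_gc = 3630.0 km
Rhumb line: Δψ = -0.6492, q = Δφ/Δψ = 0.4925, d_rh = R√(Δφ²+q²Δλ²) = 3748.0 km
Excess = 3748.0 − 3630.0 = 118.0 ≈ 118 km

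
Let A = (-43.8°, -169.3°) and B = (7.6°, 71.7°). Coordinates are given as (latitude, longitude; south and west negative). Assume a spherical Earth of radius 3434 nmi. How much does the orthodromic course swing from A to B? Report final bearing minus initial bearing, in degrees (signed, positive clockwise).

+60.7°

At departure: θ₁ = atan2(sin Δλ cos φ₂, cos φ₁ sin φ₂ − sin φ₁ cos φ₂ cos Δλ) = 254.70°
At arrival: θ₂ = atan2(sin Δλ cos φ₁, −cos φ₂ sin φ₁ + sin φ₂ cos φ₁ cos Δλ) = 315.38°
Δθ = θ₂ − θ₁ = +60.7°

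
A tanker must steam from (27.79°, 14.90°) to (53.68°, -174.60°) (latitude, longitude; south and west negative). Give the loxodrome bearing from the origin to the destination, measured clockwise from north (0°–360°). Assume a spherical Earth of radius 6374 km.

Meridional parts: M(φ₁)=+0.5052, M(φ₂)=+1.1147 → ΔM = +0.6095;  Δλ = +2.9758 rad
tan C = Δλ / ΔM = +4.8826 → C = 78.43°

78.4°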